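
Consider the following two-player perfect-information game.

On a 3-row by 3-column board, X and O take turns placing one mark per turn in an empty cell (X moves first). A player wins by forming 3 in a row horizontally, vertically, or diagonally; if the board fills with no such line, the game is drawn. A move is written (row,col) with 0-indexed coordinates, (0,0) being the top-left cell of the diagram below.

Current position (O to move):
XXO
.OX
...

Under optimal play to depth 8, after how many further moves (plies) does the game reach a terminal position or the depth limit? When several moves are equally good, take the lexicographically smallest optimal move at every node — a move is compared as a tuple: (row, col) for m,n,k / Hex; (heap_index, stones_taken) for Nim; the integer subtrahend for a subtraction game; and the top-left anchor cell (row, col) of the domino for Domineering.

p1 O@[XXO/.OX/...]: (1,0)[XXO/OOX/...]+0 (2,0)[XXO/.OX/O..]+1* (2,1)[XXO/.OX/.O.]+0 (2,2)[XXO/.OX/..O]+0
p2 X@[XXO/.OX/O..] terminal -1; root [XXO/.OX/...] d8

PV length from [XXO/.OX/...]: 1 ply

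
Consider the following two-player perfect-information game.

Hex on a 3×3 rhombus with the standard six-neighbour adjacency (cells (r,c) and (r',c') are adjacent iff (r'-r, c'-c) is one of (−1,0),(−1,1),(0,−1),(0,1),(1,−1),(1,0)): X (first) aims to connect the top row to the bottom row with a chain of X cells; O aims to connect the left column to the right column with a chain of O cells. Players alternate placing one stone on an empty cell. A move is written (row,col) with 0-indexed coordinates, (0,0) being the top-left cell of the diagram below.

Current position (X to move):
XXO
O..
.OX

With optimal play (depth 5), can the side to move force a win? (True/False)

p1 X@[XXO/O../.OX]: (1,1)[XXO/OX./.OX]+1* (1,2)[XXO/O.X/.OX]-1 (2,0)[XXO/O../XOX]-1
p2 O@[XXO/OX./.OX]: (1,2)[XXO/OXO/.OX]-1* (2,0)[XXO/OX./OOX]-1
p3 X@[XXO/OXO/.OX]: (2,0)[XXO/OXO/XOX]+1*
p4 O@[XXO/OXO/XOX] terminal -1; root [XXO/O../.OX] d5

X winning at [XXO/O../.OX]: True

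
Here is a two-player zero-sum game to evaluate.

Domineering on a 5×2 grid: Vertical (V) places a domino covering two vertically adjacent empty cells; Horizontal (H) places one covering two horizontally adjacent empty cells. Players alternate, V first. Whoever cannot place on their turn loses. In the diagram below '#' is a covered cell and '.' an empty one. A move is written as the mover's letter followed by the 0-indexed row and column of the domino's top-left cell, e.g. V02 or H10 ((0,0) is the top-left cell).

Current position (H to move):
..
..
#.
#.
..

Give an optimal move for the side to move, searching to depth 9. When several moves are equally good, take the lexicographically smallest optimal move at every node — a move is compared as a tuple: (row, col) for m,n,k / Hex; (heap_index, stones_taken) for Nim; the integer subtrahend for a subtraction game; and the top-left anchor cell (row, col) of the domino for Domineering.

ply 1, H at ../../#./#./.. | H00=+1→##/../#./#./..*; H10=+1→../##/#./#./..; H40=-1→../../#./#./##
ply 2, V at ##/../#./#./.. | V11=-1→##/.#/##/#./..*; V21=-1→##/../##/##/..; V31=-1→##/../#./##/.#
ply 3, H at ##/.#/##/#./.. | H40=+1→##/.#/##/#./##*
ply 4: ##/.#/##/#./## is terminal -1 (V); from ../../#./#./.. depth 9

H's best at [../../#./#./..]: H00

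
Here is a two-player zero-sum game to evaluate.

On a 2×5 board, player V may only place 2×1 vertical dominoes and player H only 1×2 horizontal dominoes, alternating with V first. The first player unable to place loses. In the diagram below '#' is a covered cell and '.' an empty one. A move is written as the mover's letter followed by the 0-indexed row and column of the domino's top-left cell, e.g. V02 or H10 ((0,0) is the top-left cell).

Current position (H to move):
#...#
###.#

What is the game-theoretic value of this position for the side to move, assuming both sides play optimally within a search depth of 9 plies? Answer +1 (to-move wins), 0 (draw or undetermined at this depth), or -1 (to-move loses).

p1 H@[#...#/###.#]: H01[###.#/###.#]-1 H02[#.###/###.#]+1*
p2 V@[#.###/###.#] terminal -1; root [#...#/###.#] d9

value(#...#/###.#, H) = +1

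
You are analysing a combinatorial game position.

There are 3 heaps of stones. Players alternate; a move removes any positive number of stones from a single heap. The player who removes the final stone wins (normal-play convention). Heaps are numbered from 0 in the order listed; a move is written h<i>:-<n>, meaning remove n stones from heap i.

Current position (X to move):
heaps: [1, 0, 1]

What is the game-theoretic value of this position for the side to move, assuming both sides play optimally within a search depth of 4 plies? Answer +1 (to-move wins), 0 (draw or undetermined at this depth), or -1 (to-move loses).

value((1,0,1), X) = -1

[(1,0,1)] X move#1: h0:-1:-1/(0,0,1)*, h2:-1:-1/(1,0,0)
[(0,0,1)] O move#2: h2:-1:+1/(0,0,0)*
[(0,0,0)] end (terminal -1, X#3); searched (1,0,1) to 4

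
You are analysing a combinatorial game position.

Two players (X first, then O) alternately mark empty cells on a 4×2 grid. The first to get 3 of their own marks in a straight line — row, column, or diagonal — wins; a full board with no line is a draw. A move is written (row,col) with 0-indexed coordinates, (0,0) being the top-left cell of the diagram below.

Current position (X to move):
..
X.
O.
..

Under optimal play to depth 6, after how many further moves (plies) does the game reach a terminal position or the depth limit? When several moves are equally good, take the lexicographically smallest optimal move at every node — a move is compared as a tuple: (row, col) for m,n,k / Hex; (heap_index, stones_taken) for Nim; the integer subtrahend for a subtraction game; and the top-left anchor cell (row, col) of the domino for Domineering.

p1 X@[../X./O./..]: (0,0)[X./X./O./..]+0* (0,1)[.X/X./O./..]+0 (1,1)[../XX/O./..]+0 (2,1)[../X./OX/..]+0 (3,0)[../X./O./X.]+0 (3,1)[../X./O./.X]+0
p2 O@[X./X./O./..]: (0,1)[XO/X./O./..]+0* (1,1)[X./XO/O./..]+0 (2,1)[X./X./OO/..]+0 (3,0)[X./X./O./O.]+0 (3,1)[X./X./O./.O]+0
p3 X@[XO/X./O./..]: (1,1)[XO/XX/O./..]+0* (2,1)[XO/X./OX/..]+0 (3,0)[XO/X./O./X.]+0 (3,1)[XO/X./O./.X]+0
p4 O@[XO/XX/O./..]: (2,1)[XO/XX/OO/..]+0* (3,0)[XO/XX/O./O.]+0 (3,1)[XO/XX/O./.O]+0
p5 X@[XO/XX/OO/..]: (3,0)[XO/XX/OO/X.]+0* (3,1)[XO/XX/OO/.X]+0
p6 O@[XO/XX/OO/X.]: (3,1)[XO/XX/OO/XO]+0*
p7 X@[XO/XX/OO/XO] terminal +0; root [../X./O./..] d6

PV length from [../X./O./..]: 6 plies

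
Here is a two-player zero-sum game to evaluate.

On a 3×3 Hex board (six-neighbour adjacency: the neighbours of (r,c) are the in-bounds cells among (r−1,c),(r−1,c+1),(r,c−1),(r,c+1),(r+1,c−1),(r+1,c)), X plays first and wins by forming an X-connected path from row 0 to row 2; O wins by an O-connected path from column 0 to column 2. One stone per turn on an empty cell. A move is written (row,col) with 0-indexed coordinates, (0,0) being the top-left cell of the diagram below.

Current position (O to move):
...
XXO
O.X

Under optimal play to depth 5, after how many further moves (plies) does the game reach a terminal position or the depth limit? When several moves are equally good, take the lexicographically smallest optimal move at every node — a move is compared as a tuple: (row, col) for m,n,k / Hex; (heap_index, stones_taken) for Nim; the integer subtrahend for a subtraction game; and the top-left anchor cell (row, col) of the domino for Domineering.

PV length from [.../XXO/O.X]: 1 ply

[.../XXO/O.X] O move#1: (0,0):-1/O../XXO/O.X, (0,1):-1/.O./XXO/O.X, (0,2):-1/..O/XXO/O.X, (2,1):+1/.../XXO/OOX*
[.../XXO/OOX] end (terminal -1, X#2); searched .../XXO/O.X to 5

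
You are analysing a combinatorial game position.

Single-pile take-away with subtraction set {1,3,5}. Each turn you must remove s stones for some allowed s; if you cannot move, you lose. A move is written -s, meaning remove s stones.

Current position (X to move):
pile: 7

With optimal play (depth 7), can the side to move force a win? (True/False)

X winning at [7]: True

p1 X@[7]: -1[6]+1* -3[4]+1 -5[2]+1
p2 O@[6]: -1[5]-1* -3[3]-1 -5[1]-1
p3 X@[5]: -1[4]+1* -3[2]+1 -5[0]+1
p4 O@[4]: -1[3]-1* -3[1]-1
p5 X@[3]: -1[2]+1* -3[0]+1
p6 O@[2]: -1[1]-1*
p7 X@[1]: -1[0]+1*
p8 O@[0] terminal -1; root [7] d7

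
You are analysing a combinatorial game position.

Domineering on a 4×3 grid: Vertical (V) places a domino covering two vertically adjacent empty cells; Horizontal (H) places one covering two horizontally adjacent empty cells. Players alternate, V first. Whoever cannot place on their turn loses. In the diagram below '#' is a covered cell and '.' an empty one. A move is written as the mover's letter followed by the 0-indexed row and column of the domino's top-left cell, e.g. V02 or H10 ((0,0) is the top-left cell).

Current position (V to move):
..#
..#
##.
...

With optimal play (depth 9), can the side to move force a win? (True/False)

V winning at [..#/..#/##./...]: True

[..#/..#/##./...] V move#1: V00:+1/#.#/#.#/##./...*, V01:+1/.##/.##/##./..., V22:-1/..#/..#/###/..#
[#.#/#.#/##./...] H move#2: H30:-1/#.#/#.#/##./##.*, H31:-1/#.#/#.#/##./.##
[#.#/#.#/##./##.] V move#3: V01:+1/###/###/##./##.*, V22:+1/#.#/#.#/###/###
[###/###/##./##.] end (terminal -1, H#4); searched ..#/..#/##./... to 9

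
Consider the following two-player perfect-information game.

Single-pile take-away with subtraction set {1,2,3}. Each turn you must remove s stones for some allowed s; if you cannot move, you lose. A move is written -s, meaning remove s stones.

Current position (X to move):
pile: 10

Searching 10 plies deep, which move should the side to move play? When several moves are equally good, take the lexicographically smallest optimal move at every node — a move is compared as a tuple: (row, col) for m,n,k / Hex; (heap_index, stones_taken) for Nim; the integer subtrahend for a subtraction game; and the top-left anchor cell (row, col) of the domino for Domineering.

[10] X move#1: -1:-1/9, -2:+1/8*, -3:-1/7
[8] O move#2: -1:-1/7*, -2:-1/6, -3:-1/5
[7] X move#3: -1:-1/6, -2:-1/5, -3:+1/4*
[4] O move#4: -1:-1/3*, -2:-1/2, -3:-1/1
[3] X move#5: -1:-1/2, -2:-1/1, -3:+1/0*
[0] end (terminal -1, O#6); searched 10 to 10

X's best at [10]: -2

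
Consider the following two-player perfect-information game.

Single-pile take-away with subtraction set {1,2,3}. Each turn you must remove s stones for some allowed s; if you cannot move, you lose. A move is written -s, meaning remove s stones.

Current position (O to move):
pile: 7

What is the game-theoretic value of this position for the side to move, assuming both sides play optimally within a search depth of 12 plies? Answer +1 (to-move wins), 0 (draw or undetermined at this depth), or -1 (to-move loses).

value(7, O) = +1

[7] O move#1: -1:-1/6, -2:-1/5, -3:+1/4*
[4] X move#2: -1:-1/3*, -2:-1/2, -3:-1/1
[3] O move#3: -1:-1/2, -2:-1/1, -3:+1/0*
[0] end (terminal -1, X#4); searched 7 to 12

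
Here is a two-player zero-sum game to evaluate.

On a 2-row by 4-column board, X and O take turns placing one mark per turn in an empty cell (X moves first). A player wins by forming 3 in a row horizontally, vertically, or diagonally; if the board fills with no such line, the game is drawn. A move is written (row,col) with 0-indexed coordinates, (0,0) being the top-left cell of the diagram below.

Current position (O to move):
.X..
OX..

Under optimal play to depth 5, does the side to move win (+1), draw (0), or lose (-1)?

value(.X../OX.., O) = 0

ply 1, O at .X../OX.. | (0,0)=+0→OX../OX..*; (0,2)=+0→.XO./OX..; (0,3)=+0→.X.O/OX..; (1,2)=-1→.X../OXO.; (1,3)=-1→.X../OX.O
ply 2, X at OX../OX.. | (0,2)=+0→OXX./OX..*; (0,3)=+0→OX.X/OX..; (1,2)=+0→OX../OXX.; (1,3)=+0→OX../OX.X
ply 3, O at OXX./OX.. | (0,3)=+0→OXXO/OX..*; (1,2)=-1→OXX./OXO.; (1,3)=-1→OXX./OX.O
ply 4, X at OXXO/OX.. | (1,2)=+0→OXXO/OXX.*; (1,3)=+0→OXXO/OX.X
ply 5, O at OXXO/OXX. | (1,3)=+0→OXXO/OXXO*
ply 6: OXXO/OXXO is terminal +0 (X); from .X../OX.. depth 5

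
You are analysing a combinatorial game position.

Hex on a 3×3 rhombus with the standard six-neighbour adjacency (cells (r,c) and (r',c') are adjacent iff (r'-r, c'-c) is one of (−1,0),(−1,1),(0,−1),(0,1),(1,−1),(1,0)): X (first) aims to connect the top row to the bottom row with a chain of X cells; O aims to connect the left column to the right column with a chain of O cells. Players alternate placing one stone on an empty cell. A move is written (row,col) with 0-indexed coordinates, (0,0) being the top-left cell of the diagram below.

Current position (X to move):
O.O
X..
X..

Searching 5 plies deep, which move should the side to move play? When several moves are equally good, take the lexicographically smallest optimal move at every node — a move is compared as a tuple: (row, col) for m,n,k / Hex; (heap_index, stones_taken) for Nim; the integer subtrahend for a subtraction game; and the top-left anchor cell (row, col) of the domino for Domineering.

X's best at [O.O/X../X..]: (0,1)

p1 X@[O.O/X../X..]: (0,1)[OXO/X../X..]+1* (1,1)[O.O/XX./X..]-1 (1,2)[O.O/X.X/X..]-1 (2,1)[O.O/X../XX.]-1 (2,2)[O.O/X../X.X]-1
p2 O@[OXO/X../X..] terminal -1; root [O.O/X../X..] d5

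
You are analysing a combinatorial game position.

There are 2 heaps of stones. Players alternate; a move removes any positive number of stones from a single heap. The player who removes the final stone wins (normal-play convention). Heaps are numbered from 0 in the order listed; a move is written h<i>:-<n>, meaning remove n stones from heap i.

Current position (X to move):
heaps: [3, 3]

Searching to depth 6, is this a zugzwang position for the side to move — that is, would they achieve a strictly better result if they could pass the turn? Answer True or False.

[(3,3)] X move#1: h0:-1:-1/(2,3)*, h0:-2:-1/(1,3), h0:-3:-1/(0,3), h1:-1:-1/(3,2), h1:-2:-1/(3,1), h1:-3:-1/(3,0)
[(2,3)] O move#2: h0:-1:-1/(1,3), h0:-2:-1/(0,3), h1:-1:+1/(2,2)*, h1:-2:-1/(2,1), h1:-3:-1/(2,0)
[(2,2)] X move#3: h0:-1:-1/(1,2)*, h0:-2:-1/(0,2), h1:-1:-1/(2,1), h1:-2:-1/(2,0)
[(1,2)] O move#4: h0:-1:-1/(0,2), h1:-1:+1/(1,1)*, h1:-2:-1/(1,0)
[(1,1)] X move#5: h0:-1:-1/(0,1)*, h1:-1:-1/(1,0)
[(0,1)] O move#6: h1:-1:+1/(0,0)*
[(0,0)] end (terminal -1, X#7); searched (3,3) to 6
pass branch (O moves first from the same position):
  | [(3,3)] O move#1: h0:-1:-1/(2,3)*, h0:-2:-1/(1,3), h0:-3:-1/(0,3), h1:-1:-1/(3,2), h1:-2:-1/(3,1), h1:-3:-1/(3,0)
  | [(2,3)] X move#2: h0:-1:-1/(1,3), h0:-2:-1/(0,3), h1:-1:+1/(2,2)*, h1:-2:-1/(2,1), h1:-3:-1/(2,0)
  | [(2,2)] O move#3: h0:-1:-1/(1,2)*, h0:-2:-1/(0,2), h1:-1:-1/(2,1), h1:-2:-1/(2,0)
  | [(1,2)] X move#4: h0:-1:-1/(0,2), h1:-1:+1/(1,1)*, h1:-2:-1/(1,0)
  | [(1,1)] O move#5: h0:-1:-1/(0,1)*, h1:-1:-1/(1,0)
  | [(0,1)] X move#6: h1:-1:+1/(0,0)*
  | [(0,0)] end (terminal -1, O#7); searched (3,3) to 6
X moving scores -1; X passing scores +1

zugzwang((3,3), X) = True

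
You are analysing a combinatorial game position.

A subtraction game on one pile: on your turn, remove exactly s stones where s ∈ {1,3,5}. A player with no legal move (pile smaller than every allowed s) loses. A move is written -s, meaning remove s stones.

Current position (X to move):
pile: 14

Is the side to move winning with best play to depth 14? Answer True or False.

ply 1, X at 14 | -1=-1→13*; -3=-1→11; -5=-1→9
ply 2, O at 13 | -1=+1→12*; -3=+1→10; -5=+1→8
ply 3, X at 12 | -1=-1→11*; -3=-1→9; -5=-1→7
ply 4, O at 11 | -1=+1→10*; -3=+1→8; -5=+1→6
ply 5, X at 10 | -1=-1→9*; -3=-1→7; -5=-1→5
ply 6, O at 9 | -1=+1→8*; -3=+1→6; -5=+1→4
ply 7, X at 8 | -1=-1→7*; -3=-1→5; -5=-1→3
ply 8, O at 7 | -1=+1→6*; -3=+1→4; -5=+1→2
ply 9, X at 6 | -1=-1→5*; -3=-1→3; -5=-1→1
ply 10, O at 5 | -1=+1→4*; -3=+1→2; -5=+1→0
ply 11, X at 4 | -1=-1→3*; -3=-1→1
ply 12, O at 3 | -1=+1→2*; -3=+1→0
ply 13, X at 2 | -1=-1→1*
ply 14, O at 1 | -1=+1→0*
ply 15: 0 is terminal -1 (X); from 14 depth 14

X winning at [14]: False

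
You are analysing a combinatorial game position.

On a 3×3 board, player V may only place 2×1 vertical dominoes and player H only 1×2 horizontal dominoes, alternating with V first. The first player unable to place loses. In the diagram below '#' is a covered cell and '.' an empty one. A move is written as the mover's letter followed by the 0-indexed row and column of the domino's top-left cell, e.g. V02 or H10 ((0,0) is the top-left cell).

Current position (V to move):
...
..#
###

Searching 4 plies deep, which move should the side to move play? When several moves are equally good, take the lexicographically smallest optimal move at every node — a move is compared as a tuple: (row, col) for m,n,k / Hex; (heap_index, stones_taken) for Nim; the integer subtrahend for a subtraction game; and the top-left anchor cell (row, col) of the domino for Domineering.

V's best at [.../..#/###]: V01

ply 1, V at .../..#/### | V00=-1→#../#.#/###; V01=+1→.#./.##/###*
ply 2: .#./.##/### is terminal -1 (H); from .../..#/### depth 4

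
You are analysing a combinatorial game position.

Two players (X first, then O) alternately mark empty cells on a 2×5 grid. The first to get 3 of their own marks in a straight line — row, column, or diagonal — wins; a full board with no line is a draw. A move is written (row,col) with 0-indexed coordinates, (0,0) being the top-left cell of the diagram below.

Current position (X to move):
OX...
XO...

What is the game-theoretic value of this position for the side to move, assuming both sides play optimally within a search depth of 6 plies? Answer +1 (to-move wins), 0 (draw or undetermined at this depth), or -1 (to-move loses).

p1 X@[OX.../XO...]: (0,2)[OXX../XO...]+0* (0,3)[OX.X./XO...]+0 (0,4)[OX..X/XO...]+0 (1,2)[OX.../XOX..]+0 (1,3)[OX.../XO.X.]+0 (1,4)[OX.../XO..X]+0
p2 O@[OXX../XO...]: (0,3)[OXXO./XO...]+0* (0,4)[OXX.O/XO...]-1 (1,2)[OXX../XOO..]-1 (1,3)[OXX../XO.O.]-1 (1,4)[OXX../XO..O]-1
p3 X@[OXXO./XO...]: (0,4)[OXXOX/XO...]+0* (1,2)[OXXO./XOX..]+0 (1,3)[OXXO./XO.X.]+0 (1,4)[OXXO./XO..X]+0
p4 O@[OXXOX/XO...]: (1,2)[OXXOX/XOO..]+0* (1,3)[OXXOX/XO.O.]+0 (1,4)[OXXOX/XO..O]+0
p5 X@[OXXOX/XOO..]: (1,3)[OXXOX/XOOX.]+0* (1,4)[OXXOX/XOO.X]-1
p6 O@[OXXOX/XOOX.]: (1,4)[OXXOX/XOOXO]+0*
p7 X@[OXXOX/XOOXO] terminal +0; root [OX.../XO...] d6

value(OX.../XO..., X) = 0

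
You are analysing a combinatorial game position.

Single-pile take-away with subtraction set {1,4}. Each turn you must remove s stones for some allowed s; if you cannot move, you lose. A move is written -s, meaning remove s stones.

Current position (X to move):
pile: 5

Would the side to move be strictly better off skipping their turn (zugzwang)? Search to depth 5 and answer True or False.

zugzwang(5, X) = True

[5] X move#1: -1:-1/4*, -4:-1/1
[4] O move#2: -1:-1/3, -4:+1/0*
[0] end (terminal -1, X#3); searched 5 to 5
if X skipped the turn, O would face:
~ [5] O move#1: -1:-1/4*, -4:-1/1
~ [4] X move#2: -1:-1/3, -4:+1/0*
~ [0] end (terminal -1, O#3); searched 5 to 5
compare (X): move=-1 vs pass=+1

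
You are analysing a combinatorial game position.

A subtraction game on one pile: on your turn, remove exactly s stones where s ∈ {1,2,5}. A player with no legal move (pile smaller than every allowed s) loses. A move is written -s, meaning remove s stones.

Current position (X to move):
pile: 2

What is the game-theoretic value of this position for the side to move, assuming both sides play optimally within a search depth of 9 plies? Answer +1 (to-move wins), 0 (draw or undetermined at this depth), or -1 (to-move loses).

[2] X move#1: -1:-1/1, -2:+1/0*
[0] end (terminal -1, O#2); searched 2 to 9

value(2, X) = +1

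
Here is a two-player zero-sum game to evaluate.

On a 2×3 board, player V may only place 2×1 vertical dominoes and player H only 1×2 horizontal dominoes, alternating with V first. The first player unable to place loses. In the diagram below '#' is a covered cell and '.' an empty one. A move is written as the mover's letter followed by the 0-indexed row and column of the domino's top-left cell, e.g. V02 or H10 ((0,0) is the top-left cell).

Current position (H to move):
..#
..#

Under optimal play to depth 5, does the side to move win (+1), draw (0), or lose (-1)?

value(..#/..#, H) = +1

p1 H@[..#/..#]: H00[###/..#]+1* H10[..#/###]+1
p2 V@[###/..#] terminal -1; root [..#/..#] d5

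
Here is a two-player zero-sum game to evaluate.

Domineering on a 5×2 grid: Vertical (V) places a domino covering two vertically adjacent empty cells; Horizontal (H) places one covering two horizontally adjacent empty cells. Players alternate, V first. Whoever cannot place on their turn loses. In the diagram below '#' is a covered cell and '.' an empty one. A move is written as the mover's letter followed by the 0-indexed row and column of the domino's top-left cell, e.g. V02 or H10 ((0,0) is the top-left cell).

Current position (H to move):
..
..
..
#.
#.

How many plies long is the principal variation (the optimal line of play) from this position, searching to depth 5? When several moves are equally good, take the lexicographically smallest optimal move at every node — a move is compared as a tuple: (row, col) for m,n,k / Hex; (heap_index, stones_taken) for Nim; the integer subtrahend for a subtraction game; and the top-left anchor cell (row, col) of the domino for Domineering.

PV length from [../../../#./#.]: 3 plies

[../../../#./#.] H move#1: H00:-1/##/../../#./#., H10:+1/../##/../#./#.*, H20:-1/../../##/#./#.
[../##/../#./#.] V move#2: V21:-1/../##/.#/##/#.*, V31:-1/../##/../##/##
[../##/.#/##/#.] H move#3: H00:+1/##/##/.#/##/#.*
[##/##/.#/##/#.] end (terminal -1, V#4); searched ../../../#./#. to 5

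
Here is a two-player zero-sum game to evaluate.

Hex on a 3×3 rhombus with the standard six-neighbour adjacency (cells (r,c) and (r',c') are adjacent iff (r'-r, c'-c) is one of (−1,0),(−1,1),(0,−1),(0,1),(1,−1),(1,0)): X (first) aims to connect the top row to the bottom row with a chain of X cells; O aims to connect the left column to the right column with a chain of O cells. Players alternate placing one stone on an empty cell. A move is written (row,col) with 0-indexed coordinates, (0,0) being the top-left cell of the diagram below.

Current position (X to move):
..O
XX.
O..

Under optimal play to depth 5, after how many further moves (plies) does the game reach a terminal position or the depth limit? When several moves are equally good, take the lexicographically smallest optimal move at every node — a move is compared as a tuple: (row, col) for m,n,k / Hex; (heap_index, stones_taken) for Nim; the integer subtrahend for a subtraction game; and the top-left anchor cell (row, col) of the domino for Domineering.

PV length from [..O/XX./O..]: 5 plies

ply 1, X at ..O/XX./O.. | (0,0)=-1→X.O/XX./O..; (0,1)=-1→.XO/XX./O..; (1,2)=+1→..O/XXX/O..*; (2,1)=+1→..O/XX./OX.; (2,2)=+1→..O/XX./O.X
ply 2, O at ..O/XXX/O.. | (0,0)=-1→O.O/XXX/O..*; (0,1)=-1→.OO/XXX/O..; (2,1)=-1→..O/XXX/OO.; (2,2)=-1→..O/XXX/O.O
ply 3, X at O.O/XXX/O.. | (0,1)=+1→OXO/XXX/O..*; (2,1)=-1→O.O/XXX/OX.; (2,2)=-1→O.O/XXX/O.X
ply 4, O at OXO/XXX/O.. | (2,1)=-1→OXO/XXX/OO.*; (2,2)=-1→OXO/XXX/O.O
ply 5, X at OXO/XXX/OO. | (2,2)=+1→OXO/XXX/OOX*
ply 6: OXO/XXX/OOX is terminal -1 (O); from ..O/XX./O.. depth 5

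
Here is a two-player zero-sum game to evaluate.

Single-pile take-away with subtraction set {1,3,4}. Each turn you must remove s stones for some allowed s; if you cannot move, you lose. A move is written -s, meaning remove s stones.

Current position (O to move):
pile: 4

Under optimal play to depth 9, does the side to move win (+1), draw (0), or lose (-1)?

[4] O move#1: -1:-1/3, -3:-1/1, -4:+1/0*
[0] end (terminal -1, X#2); searched 4 to 9

value(4, O) = +1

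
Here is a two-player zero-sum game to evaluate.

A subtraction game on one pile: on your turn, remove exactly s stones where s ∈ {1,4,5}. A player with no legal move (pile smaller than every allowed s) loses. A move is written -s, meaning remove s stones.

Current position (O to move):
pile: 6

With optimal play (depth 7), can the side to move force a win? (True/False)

p1 O@[6]: -1[5]-1 -4[2]+1* -5[1]-1
p2 X@[2]: -1[1]-1*
p3 O@[1]: -1[0]+1*
p4 X@[0] terminal -1; root [6] d7

O winning at [6]: True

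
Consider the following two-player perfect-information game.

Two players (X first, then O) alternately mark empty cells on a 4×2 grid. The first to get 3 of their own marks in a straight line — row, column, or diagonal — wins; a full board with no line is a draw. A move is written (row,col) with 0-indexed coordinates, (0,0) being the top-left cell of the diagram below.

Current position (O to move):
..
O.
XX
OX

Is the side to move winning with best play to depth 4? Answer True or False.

[../O./XX/OX] O move#1: (0,0):-1/O./O./XX/OX, (0,1):-1/.O/O./XX/OX, (1,1):+0/../OO/XX/OX*
[../OO/XX/OX] X move#2: (0,0):+0/X./OO/XX/OX*, (0,1):+0/.X/OO/XX/OX
[X./OO/XX/OX] O move#3: (0,1):+0/XO/OO/XX/OX*
[XO/OO/XX/OX] end (terminal +0, X#4); searched ../O./XX/OX to 4

O winning at [../O./XX/OX]: False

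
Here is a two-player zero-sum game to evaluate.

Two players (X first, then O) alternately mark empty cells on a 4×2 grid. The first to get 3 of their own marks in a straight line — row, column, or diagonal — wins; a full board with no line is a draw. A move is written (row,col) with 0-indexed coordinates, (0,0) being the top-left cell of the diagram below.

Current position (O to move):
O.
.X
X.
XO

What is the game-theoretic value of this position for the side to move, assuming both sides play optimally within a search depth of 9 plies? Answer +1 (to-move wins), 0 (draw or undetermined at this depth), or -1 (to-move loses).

p1 O@[O./.X/X./XO]: (0,1)[OO/.X/X./XO]-1 (1,0)[O./OX/X./XO]+0* (2,1)[O./.X/XO/XO]-1
p2 X@[O./OX/X./XO]: (0,1)[OX/OX/X./XO]+0* (2,1)[O./OX/XX/XO]+0
p3 O@[OX/OX/X./XO]: (2,1)[OX/OX/XO/XO]+0*
p4 X@[OX/OX/XO/XO] terminal +0; root [O./.X/X./XO] d9

value(O./.X/X./XO, O) = 0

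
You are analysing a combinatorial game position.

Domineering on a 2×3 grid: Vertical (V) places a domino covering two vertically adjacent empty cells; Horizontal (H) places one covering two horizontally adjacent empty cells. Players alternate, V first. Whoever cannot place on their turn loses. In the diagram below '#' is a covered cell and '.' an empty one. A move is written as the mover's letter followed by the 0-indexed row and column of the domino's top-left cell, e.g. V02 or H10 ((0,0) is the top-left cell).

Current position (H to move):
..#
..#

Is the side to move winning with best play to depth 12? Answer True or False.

H winning at [..#/..#]: True

p1 H@[..#/..#]: H00[###/..#]+1* H10[..#/###]+1
p2 V@[###/..#] terminal -1; root [..#/..#] d12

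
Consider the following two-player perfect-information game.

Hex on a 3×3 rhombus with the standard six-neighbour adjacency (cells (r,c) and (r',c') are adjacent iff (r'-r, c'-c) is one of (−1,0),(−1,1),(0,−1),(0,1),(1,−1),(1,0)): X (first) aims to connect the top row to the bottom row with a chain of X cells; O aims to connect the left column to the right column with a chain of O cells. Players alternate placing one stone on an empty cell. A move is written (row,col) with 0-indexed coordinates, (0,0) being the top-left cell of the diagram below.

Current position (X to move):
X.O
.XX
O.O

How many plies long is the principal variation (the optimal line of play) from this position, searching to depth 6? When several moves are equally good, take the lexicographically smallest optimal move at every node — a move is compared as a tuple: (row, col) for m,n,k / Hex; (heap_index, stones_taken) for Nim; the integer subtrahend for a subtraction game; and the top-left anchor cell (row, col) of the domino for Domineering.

[X.O/.XX/O.O] X move#1: (0,1):-1/XXO/.XX/O.O, (1,0):-1/X.O/XXX/O.O, (2,1):+1/X.O/.XX/OXO*
[X.O/.XX/OXO] O move#2: (0,1):-1/XOO/.XX/OXO*, (1,0):-1/X.O/OXX/OXO
[XOO/.XX/OXO] X move#3: (1,0):+1/XOO/XXX/OXO*
[XOO/XXX/OXO] end (terminal -1, O#4); searched X.O/.XX/O.O to 6

PV length from [X.O/.XX/O.O]: 3 plies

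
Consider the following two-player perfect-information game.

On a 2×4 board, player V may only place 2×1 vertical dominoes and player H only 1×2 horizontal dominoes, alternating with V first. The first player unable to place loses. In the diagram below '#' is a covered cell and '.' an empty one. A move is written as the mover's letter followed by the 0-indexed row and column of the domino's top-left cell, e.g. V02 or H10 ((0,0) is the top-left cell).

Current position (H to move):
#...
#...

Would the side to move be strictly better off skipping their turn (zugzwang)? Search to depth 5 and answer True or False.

zugzwang(#.../#..., H) = False

p1 H@[#.../#...]: H01[###./#...]+1* H02[#.##/#...]+1 H11[#.../###.]+1 H12[#.../#.##]+1
p2 V@[###./#...]: V03[####/#..#]-1*
p3 H@[####/#..#]: H11[####/####]+1*
p4 V@[####/####] terminal -1; root [#.../#...] d5
suppose H passes — search the same position with V to move:
pass> p1 V@[#.../#...]: V01[##../##..]-1 V02[#.#./#.#.]+1* V03[#..#/#..#]-1
pass> p2 H@[#.#./#.#.] terminal -1; root [#.../#...] d5
for H: play +1, pass -1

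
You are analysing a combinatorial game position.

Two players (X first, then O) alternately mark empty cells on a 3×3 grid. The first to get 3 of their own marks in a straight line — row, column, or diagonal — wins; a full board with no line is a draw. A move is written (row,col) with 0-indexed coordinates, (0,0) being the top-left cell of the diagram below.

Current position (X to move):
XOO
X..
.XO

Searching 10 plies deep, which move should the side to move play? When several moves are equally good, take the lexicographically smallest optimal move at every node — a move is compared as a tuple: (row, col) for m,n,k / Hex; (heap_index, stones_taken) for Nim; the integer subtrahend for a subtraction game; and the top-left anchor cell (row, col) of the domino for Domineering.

X's best at [XOO/X../.XO]: (1,2)

[XOO/X../.XO] X move#1: (1,1):-1/XOO/XX./.XO, (1,2):+1/XOO/X.X/.XO*, (2,0):+1/XOO/X../XXO
[XOO/X.X/.XO] O move#2: (1,1):-1/XOO/XOX/.XO*, (2,0):-1/XOO/X.X/OXO
[XOO/XOX/.XO] X move#3: (2,0):+1/XOO/XOX/XXO*
[XOO/XOX/XXO] end (terminal -1, O#4); searched XOO/X../.XO to 10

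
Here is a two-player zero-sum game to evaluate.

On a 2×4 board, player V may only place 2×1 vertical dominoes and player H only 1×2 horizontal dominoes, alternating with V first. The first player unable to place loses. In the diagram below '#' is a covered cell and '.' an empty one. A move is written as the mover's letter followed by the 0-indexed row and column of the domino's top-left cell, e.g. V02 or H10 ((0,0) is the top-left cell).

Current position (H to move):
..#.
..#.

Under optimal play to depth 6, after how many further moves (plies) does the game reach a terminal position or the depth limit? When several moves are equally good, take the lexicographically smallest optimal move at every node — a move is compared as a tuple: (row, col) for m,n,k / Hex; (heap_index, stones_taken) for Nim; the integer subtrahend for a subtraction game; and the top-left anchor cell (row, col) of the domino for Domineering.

p1 H@[..#./..#.]: H00[###./..#.]+1* H10[..#./###.]+1
p2 V@[###./..#.]: V03[####/..##]-1*
p3 H@[####/..##]: H10[####/####]+1*
p4 V@[####/####] terminal -1; root [..#./..#.] d6

PV length from [..#./..#.]: 3 plies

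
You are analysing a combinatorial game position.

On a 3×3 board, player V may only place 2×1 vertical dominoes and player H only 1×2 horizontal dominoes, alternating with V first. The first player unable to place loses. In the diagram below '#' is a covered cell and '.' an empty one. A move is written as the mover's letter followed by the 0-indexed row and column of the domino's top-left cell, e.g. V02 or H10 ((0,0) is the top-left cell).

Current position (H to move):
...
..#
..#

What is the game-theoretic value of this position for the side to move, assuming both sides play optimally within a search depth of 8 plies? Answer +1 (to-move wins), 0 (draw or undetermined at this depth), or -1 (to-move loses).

value(.../..#/..#, H) = +1

p1 H@[.../..#/..#]: H00[##./..#/..#]-1 H01[.##/..#/..#]-1 H10[.../###/..#]+1* H20[.../..#/###]-1
p2 V@[.../###/..#] terminal -1; root [.../..#/..#] d8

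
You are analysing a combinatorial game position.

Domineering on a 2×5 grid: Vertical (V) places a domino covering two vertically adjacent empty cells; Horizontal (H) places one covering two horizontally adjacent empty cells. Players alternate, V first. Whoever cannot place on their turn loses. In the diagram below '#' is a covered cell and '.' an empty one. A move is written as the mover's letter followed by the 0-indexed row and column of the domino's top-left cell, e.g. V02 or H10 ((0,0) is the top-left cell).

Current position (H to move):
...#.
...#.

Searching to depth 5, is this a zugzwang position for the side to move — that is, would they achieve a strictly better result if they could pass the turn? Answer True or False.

ply 1, H at ...#./...#. | H00=-1→##.#./...#.*; H01=-1→.###./...#.; H10=-1→...#./##.#.; H11=-1→...#./.###.
ply 2, V at ##.#./...#. | V02=+1→####./..##.*; V04=-1→##.##/...##
ply 3, H at ####./..##. | H10=-1→####./####.*
ply 4, V at ####./####. | V04=+1→#####/#####*
ply 5: #####/##### is terminal -1 (H); from ...#./...#. depth 5
suppose H passes — search the same position with V to move:
pass> ply 1, V at ...#./...#. | V00=-1→#..#./#..#.; V01=+1→.#.#./.#.#.*; V02=-1→..##./..##.; V04=-1→...##/...##
pass> ply 2: .#.#./.#.#. is terminal -1 (H); from ...#./...#. depth 5
for H: play -1, pass -1

zugzwang(...#./...#., H) = False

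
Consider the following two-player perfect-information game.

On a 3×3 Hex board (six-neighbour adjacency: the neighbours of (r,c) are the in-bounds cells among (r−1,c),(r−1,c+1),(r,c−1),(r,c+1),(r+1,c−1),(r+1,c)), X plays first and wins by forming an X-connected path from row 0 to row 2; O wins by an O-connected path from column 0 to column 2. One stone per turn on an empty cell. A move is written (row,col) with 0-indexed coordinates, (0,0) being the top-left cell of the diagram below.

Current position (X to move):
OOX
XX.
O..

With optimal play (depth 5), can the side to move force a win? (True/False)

X winning at [OOX/XX./O..]: True

[OOX/XX./O..] X move#1: (1,2):+1/OOX/XXX/O..*, (2,1):+1/OOX/XX./OX., (2,2):+1/OOX/XX./O.X
[OOX/XXX/O..] O move#2: (2,1):-1/OOX/XXX/OO.*, (2,2):-1/OOX/XXX/O.O
[OOX/XXX/OO.] X move#3: (2,2):+1/OOX/XXX/OOX*
[OOX/XXX/OOX] end (terminal -1, O#4); searched OOX/XX./O.. to 5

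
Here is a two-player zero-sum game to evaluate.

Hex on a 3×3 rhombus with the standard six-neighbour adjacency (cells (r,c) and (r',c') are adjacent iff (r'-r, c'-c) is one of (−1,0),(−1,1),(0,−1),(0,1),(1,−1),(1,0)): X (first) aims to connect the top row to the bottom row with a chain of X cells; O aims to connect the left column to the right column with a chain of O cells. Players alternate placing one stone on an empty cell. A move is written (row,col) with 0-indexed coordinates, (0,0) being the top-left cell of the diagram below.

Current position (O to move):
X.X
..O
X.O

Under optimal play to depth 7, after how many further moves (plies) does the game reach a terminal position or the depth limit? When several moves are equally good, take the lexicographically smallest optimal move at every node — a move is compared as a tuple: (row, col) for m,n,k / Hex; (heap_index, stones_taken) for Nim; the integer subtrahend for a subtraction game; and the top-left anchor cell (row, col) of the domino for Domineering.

PV length from [X.X/..O/X.O]: 2 plies

[X.X/..O/X.O] O move#1: (0,1):-1/XOX/..O/X.O*, (1,0):-1/X.X/O.O/X.O, (1,1):-1/X.X/.OO/X.O, (2,1):-1/X.X/..O/XOO
[XOX/..O/X.O] X move#2: (1,0):+1/XOX/X.O/X.O*, (1,1):+1/XOX/.XO/X.O, (2,1):+1/XOX/..O/XXO
[XOX/X.O/X.O] end (terminal -1, O#3); searched X.X/..O/X.O to 7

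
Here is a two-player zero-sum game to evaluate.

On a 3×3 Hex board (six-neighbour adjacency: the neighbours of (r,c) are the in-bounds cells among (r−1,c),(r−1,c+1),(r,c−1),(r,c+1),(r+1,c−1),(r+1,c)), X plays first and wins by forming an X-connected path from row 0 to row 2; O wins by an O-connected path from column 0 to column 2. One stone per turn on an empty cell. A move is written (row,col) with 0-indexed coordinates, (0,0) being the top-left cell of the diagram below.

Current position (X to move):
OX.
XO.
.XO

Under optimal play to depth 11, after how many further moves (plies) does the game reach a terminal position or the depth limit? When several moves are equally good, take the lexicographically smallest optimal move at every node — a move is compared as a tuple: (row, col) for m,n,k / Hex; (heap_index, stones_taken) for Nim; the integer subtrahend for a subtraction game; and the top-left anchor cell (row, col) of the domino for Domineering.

p1 X@[OX./XO./.XO]: (0,2)[OXX/XO./.XO]+1* (1,2)[OX./XOX/.XO]+1 (2,0)[OX./XO./XXO]+1
p2 O@[OXX/XO./.XO]: (1,2)[OXX/XOO/.XO]-1* (2,0)[OXX/XO./OXO]-1
p3 X@[OXX/XOO/.XO]: (2,0)[OXX/XOO/XXO]+1*
p4 O@[OXX/XOO/XXO] terminal -1; root [OX./XO./.XO] d11

PV length from [OX./XO./.XO]: 3 plies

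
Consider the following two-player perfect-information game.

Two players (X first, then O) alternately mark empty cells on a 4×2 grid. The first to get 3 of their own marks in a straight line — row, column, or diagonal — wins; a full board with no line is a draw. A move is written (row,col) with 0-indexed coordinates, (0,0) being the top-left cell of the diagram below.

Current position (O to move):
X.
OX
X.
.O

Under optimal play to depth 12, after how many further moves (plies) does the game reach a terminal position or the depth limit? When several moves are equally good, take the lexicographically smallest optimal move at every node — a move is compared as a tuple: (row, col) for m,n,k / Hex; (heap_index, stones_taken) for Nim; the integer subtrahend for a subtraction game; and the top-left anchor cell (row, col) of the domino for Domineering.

PV length from [X./OX/X./.O]: 3 plies

[X./OX/X./.O] O move#1: (0,1):+0/XO/OX/X./.O*, (2,1):+0/X./OX/XO/.O, (3,0):+0/X./OX/X./OO
[XO/OX/X./.O] X move#2: (2,1):+0/XO/OX/XX/.O*, (3,0):+0/XO/OX/X./XO
[XO/OX/XX/.O] O move#3: (3,0):+0/XO/OX/XX/OO*
[XO/OX/XX/OO] end (terminal +0, X#4); searched X./OX/X./.O to 12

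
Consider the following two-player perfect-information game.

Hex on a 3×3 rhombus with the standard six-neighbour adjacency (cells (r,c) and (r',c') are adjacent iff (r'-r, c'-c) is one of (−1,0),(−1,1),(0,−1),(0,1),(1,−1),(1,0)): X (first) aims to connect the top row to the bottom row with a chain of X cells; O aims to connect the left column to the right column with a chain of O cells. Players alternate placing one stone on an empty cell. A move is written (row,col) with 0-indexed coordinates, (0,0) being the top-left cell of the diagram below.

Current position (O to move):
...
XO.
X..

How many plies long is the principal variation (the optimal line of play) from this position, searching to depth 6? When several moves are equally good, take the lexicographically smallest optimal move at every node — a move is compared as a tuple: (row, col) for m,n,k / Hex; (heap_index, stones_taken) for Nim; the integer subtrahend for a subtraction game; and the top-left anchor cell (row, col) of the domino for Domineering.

PV length from [.../XO./X..]: 2 plies

[.../XO./X..] O move#1: (0,0):-1/O../XO./X..*, (0,1):-1/.O./XO./X.., (0,2):-1/..O/XO./X.., (1,2):-1/.../XOO/X.., (2,1):-1/.../XO./XO., (2,2):-1/.../XO./X.O
[O../XO./X..] X move#2: (0,1):+1/OX./XO./X..*, (0,2):+1/O.X/XO./X.., (1,2):+1/O../XOX/X.., (2,1):-1/O../XO./XX., (2,2):-1/O../XO./X.X
[OX./XO./X..] end (terminal -1, O#3); searched .../XO./X.. to 6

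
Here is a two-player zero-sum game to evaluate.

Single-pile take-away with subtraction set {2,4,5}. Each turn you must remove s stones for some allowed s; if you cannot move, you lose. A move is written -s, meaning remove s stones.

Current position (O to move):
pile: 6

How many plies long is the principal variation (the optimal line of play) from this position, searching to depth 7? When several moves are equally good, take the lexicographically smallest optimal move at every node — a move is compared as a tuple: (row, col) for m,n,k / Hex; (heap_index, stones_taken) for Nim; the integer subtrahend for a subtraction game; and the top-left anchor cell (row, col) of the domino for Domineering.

[6] O move#1: -2:-1/4, -4:-1/2, -5:+1/1*
[1] end (terminal -1, X#2); searched 6 to 7

PV length from [6]: 1 ply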